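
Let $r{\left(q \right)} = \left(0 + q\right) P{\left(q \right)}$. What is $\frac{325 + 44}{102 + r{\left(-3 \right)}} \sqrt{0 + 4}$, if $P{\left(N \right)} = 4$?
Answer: $\frac{41}{5} \approx 8.2$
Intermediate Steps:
$r{\left(q \right)} = 4 q$ ($r{\left(q \right)} = \left(0 + q\right) 4 = q 4 = 4 q$)
$\frac{325 + 44}{102 + r{\left(-3 \right)}} \sqrt{0 + 4} = \frac{325 + 44}{102 + 4 \left(-3\right)} \sqrt{0 + 4} = \frac{369}{102 - 12} \sqrt{4} = \frac{369}{90} \cdot 2 = 369 \cdot \frac{1}{90} \cdot 2 = \frac{41}{10} \cdot 2 = \frac{41}{5}$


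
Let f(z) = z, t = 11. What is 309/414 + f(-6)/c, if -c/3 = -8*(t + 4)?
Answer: 1007/1380 ≈ 0.72971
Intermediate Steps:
c = 360 (c = -(-24)*(11 + 4) = -(-24)*15 = -3*(-120) = 360)
309/414 + f(-6)/c = 309/414 - 6/360 = 309*(1/414) - 6*1/360 = 103/138 - 1/60 = 1007/1380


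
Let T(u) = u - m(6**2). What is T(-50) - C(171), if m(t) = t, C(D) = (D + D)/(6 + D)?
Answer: -5188/59 ≈ -87.932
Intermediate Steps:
C(D) = 2*D/(6 + D) (C(D) = (2*D)/(6 + D) = 2*D/(6 + D))
T(u) = -36 + u (T(u) = u - 1*6**2 = u - 1*36 = u - 36 = -36 + u)
T(-50) - C(171) = (-36 - 50) - 2*171/(6 + 171) = -86 - 2*171/177 = -86 - 1*114/59 = -86 - 114/59 = -5188/59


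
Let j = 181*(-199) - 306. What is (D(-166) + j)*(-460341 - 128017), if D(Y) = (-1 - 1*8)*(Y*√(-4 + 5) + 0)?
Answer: 20493097498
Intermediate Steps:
D(Y) = -9*Y (D(Y) = (-1 - 8)*(Y*√1 + 0) = -9*(Y*1 + 0) = -9*(Y + 0) = -9*Y)
j = -36325 (j = -36019 - 306 = -36325)
(D(-166) + j)*(-460341 - 128017) = (-9*(-166) - 36325)*(-460341 - 128017) = (1494 - 36325)*(-588358) = -34831*(-588358) = 20493097498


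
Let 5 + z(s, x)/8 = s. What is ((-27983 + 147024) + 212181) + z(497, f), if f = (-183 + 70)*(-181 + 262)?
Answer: 335158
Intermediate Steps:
f = -9153 (f = -113*81 = -9153)
z(s, x) = -40 + 8*s
((-27983 + 147024) + 212181) + z(497, f) = ((-27983 + 147024) + 212181) + (-40 + 8*497) = (119041 + 212181) + (-40 + 3976) = 331222 + 3936 = 335158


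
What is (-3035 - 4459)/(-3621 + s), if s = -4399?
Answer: 3747/4010 ≈ 0.93441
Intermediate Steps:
(-3035 - 4459)/(-3621 + s) = (-3035 - 4459)/(-3621 - 4399) = -7494/(-8020) = -7494*(-1/8020) = 3747/4010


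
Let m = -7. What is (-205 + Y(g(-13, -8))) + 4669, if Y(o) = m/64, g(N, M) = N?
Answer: 285689/64 ≈ 4463.9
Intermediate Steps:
Y(o) = -7/64
(-205 + Y(g(-13, -8))) + 4669 = (-205 - 7/64) + 4669 = -13127/64 + 4669 = 285689/64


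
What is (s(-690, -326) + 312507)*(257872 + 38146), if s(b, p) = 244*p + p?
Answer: 68864739466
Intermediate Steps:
s(b, p) = 245*p
(s(-690, -326) + 312507)*(257872 + 38146) = (245*(-326) + 312507)*(257872 + 38146) = (-79870 + 312507)*296018 = 232637*296018 = 68864739466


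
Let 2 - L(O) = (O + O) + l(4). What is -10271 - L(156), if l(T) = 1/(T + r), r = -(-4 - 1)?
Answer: -89648/9 ≈ -9960.9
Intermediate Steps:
r = 5 (r = -1*(-5) = 5)
l(T) = 1/(5 + T) (l(T) = 1/(T + 5) = 1/(5 + T))
L(O) = 17/9 - 2*O (L(O) = 2 - ((O + O) + 1/(5 + 4)) = 2 - (2*O + 1/9) = 2 - (1/9 + 2*O) = 2 + (-1/9 - 2*O) = 17/9 - 2*O)
-10271 - L(156) = -10271 - (17/9 - 2*156) = -10271 - (17/9 - 312) = -10271 - 1*(-2791/9) = -10271 + 2791/9 = -89648/9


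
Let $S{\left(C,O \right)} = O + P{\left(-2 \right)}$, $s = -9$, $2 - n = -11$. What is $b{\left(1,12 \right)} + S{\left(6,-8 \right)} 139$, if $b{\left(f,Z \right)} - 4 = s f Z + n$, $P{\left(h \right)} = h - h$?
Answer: $-1203$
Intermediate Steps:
$n = 13$ ($n = 2 - -11 = 2 + 11 = 13$)
$P{\left(h \right)} = 0$
$S{\left(C,O \right)} = O$ ($S{\left(C,O \right)} = O + 0 = O$)
$b{\left(f,Z \right)} = 17 - 9 Z f$ ($b{\left(f,Z \right)} = 4 + \left(- 9 f Z + 13\right) = 4 - \left(-13 + 9 Z f\right) = 17 - 9 Z f$)
$b{\left(1,12 \right)} + S{\left(6,-8 \right)} 139 = \left(17 - 108 \cdot 1\right) - 1112 = \left(17 - 108\right) - 1112 = -91 - 1112 = -1203$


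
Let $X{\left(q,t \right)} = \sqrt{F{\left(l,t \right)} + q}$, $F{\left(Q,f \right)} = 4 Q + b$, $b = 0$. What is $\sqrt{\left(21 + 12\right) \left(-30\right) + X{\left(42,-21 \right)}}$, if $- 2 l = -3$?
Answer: $\sqrt{-990 + 4 \sqrt{3}} \approx 31.354 i$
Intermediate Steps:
$l = \frac{3}{2}$ ($l = \left(- \frac{1}{2}\right) \left(-3\right) = \frac{3}{2} \approx 1.5$)
$F{\left(Q,f \right)} = 4 Q$ ($F{\left(Q,f \right)} = 4 Q + 0 = 4 Q$)
$X{\left(q,t \right)} = \sqrt{6 + q}$ ($X{\left(q,t \right)} = \sqrt{4 \cdot \frac{3}{2} + q} = \sqrt{6 + q}$)
$\sqrt{\left(21 + 12\right) \left(-30\right) + X{\left(42,-21 \right)}} = \sqrt{\left(21 + 12\right) \left(-30\right) + \sqrt{6 + 42}} = \sqrt{33 \left(-30\right) + \sqrt{48}} = \sqrt{-990 + 4 \sqrt{3}}$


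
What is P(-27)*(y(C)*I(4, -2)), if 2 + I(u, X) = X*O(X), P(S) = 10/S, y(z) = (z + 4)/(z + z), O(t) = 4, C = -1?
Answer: -50/9 ≈ -5.5556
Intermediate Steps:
y(z) = (4 + z)/(2*z) (y(z) = (4 + z)/((2*z)) = (4 + z)*(1/(2*z)) = (4 + z)/(2*z))
I(u, X) = -2 + 4*X (I(u, X) = -2 + X*4 = -2 + 4*X)
P(-27)*(y(C)*I(4, -2)) = (10/(-27))*(((½)*(4 - 1)/(-1))*(-2 + 4*(-2))) = (10*(-1/27))*(((½)*(-1)*3)*(-2 - 8)) = -(-5)*(-10)/9 = -10/27*15 = -50/9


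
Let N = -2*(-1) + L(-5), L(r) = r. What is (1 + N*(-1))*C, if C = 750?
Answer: 3000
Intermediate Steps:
N = -3 (N = -2*(-1) - 5 = 2 - 5 = -3)
(1 + N*(-1))*C = (1 - 3*(-1))*750 = (1 + 3)*750 = 4*750 = 3000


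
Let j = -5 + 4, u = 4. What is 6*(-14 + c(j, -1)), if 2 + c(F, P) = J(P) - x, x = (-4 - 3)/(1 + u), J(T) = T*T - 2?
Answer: -468/5 ≈ -93.600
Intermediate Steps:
J(T) = -2 + T² (J(T) = T² - 2 = -2 + T²)
x = -7/5 (x = (-4 - 3)/(1 + 4) = -7/5 ≈ -1.4000)
j = -1
c(F, P) = -13/5 + P² (c(F, P) = -2 + ((-2 + P²) - 1*(-7/5)) = -2 + ((-2 + P²) + 7/5) = -2 + (-⅗ + P²) = -13/5 + P²)
6*(-14 + c(j, -1)) = 6*(-14 + (-13/5 + (-1)²)) = 6*(-14 + (-13/5 + 1)) = 6*(-14 - 8/5) = 6*(-78/5) = -468/5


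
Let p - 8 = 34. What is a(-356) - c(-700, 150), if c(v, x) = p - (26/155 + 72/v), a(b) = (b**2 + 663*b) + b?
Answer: -595067898/5425 ≈ -1.0969e+5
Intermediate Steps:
p = 42 (p = 8 + 34 = 42)
a(b) = b**2 + 664*b
c(v, x) = 6484/155 - 72/v (c(v, x) = 42 - (26/155 + 72/v) = 42 + (-26/155 - 72/v) = 6484/155 - 72/v)
a(-356) - c(-700, 150) = -356*(664 - 356) - (6484/155 - 72/(-700)) = -356*308 - (6484/155 - 72*(-1/700)) = -109648 - (6484/155 + 18/175) = -109648 - 1*227498/5425 = -109648 - 227498/5425 = -595067898/5425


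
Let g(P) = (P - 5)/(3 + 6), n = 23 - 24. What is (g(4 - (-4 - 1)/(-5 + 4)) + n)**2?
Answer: 25/9 ≈ 2.7778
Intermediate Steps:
n = -1
g(P) = -5/9 + P/9 (g(P) = (-5 + P)/9 = (-5 + P)*(1/9) = -5/9 + P/9)
(g(4 - (-4 - 1)/(-5 + 4)) + n)**2 = ((-5/9 + (4 - (-4 - 1)/(-5 + 4))/9) - 1)**2 = ((-5/9 + (4 - (-5)/(-1))/9) - 1)**2 = ((-5/9 + (4 - (-5)*(-1))/9) - 1)**2 = ((-5/9 + (4 - 1*5)/9) - 1)**2 = ((-5/9 + (4 - 5)/9) - 1)**2 = ((-5/9 + (1/9)*(-1)) - 1)**2 = ((-5/9 - 1/9) - 1)**2 = (-2/3 - 1)**2 = (-5/3)**2 = 25/9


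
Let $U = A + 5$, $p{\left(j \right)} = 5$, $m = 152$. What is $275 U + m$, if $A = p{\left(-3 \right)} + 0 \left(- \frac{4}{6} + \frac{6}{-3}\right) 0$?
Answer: $2902$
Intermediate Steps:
$A = 5$ ($A = 5 + 0 \left(- \frac{4}{6} + \frac{6}{-3}\right) 0 = 5 + 0 \left(\left(-4\right) \frac{1}{6} + 6 \left(- \frac{1}{3}\right)\right) 0 = 5 + 0 \left(- \frac{2}{3} - 2\right) 0 = 5 + 0 \left(\left(- \frac{8}{3}\right) 0\right) = 5 + 0 \cdot 0 = 5 + 0 = 5$)
$U = 10$ ($U = 5 + 5 = 10$)
$275 U + m = 275 \cdot 10 + 152 = 2750 + 152 = 2902$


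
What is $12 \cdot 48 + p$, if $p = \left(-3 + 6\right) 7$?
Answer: $597$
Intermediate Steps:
$p = 21$ ($p = 3 \cdot 7 = 21$)
$12 \cdot 48 + p = 12 \cdot 48 + 21 = 576 + 21 = 597$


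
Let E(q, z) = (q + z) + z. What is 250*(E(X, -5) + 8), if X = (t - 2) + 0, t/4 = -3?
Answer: -4000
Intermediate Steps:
t = -12 (t = 4*(-3) = -12)
X = -14 (X = (-12 - 2) + 0 = -14 + 0 = -14)
E(q, z) = q + 2*z
250*(E(X, -5) + 8) = 250*((-14 + 2*(-5)) + 8) = 250*((-14 - 10) + 8) = 250*(-24 + 8) = 250*(-16) = -4000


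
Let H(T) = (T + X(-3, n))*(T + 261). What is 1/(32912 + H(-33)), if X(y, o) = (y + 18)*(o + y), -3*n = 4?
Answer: 1/10568 ≈ 9.4625e-5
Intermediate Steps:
n = -4/3 (n = -⅓*4 = -4/3 ≈ -1.3333)
X(y, o) = (18 + y)*(o + y)
H(T) = (-65 + T)*(261 + T) (H(T) = (T + ((-3)² + 18*(-4/3) + 18*(-3) - 4/3*(-3)))*(T + 261) = (T + (9 - 24 - 54 + 4))*(261 + T) = (T - 65)*(261 + T) = (-65 + T)*(261 + T))
1/(32912 + H(-33)) = 1/(32912 + (-16965 + (-33)² + 196*(-33))) = 1/(32912 + (-16965 + 1089 - 6468)) = 1/(32912 - 22344) = 1/10568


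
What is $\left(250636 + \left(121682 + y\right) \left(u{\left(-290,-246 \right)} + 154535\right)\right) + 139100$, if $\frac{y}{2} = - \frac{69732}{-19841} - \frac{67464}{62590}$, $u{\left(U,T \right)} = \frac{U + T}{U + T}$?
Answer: $\frac{11676721253413211976}{620924095} \approx 1.8805 \cdot 10^{10}$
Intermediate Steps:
$u{\left(U,T \right)} = 1$ ($u{\left(U,T \right)} = \frac{T + U}{T + U} = 1$)
$y = \frac{3025972656}{620924095}$ ($y = 2 \left(- \frac{69732}{-19841} - \frac{67464}{62590}\right) = 2 \left(\left(-69732\right) \left(- \frac{1}{19841}\right) - \frac{33732}{31295}\right) = 2 \left(\frac{69732}{19841} - \frac{33732}{31295}\right) = 2 \cdot \frac{1512986328}{620924095} = \frac{3025972656}{620924095} \approx 4.8733$)
$\left(250636 + \left(121682 + y\right) \left(u{\left(-290,-246 \right)} + 154535\right)\right) + 139100 = \left(250636 + \left(121682 + \frac{3025972656}{620924095}\right) \left(1 + 154535\right)\right) + 139100 = \left(250636 + \frac{75558311700446}{620924095} \cdot 154536\right) + 139100 = \left(250636 + \frac{11676479256940123056}{620924095}\right) + 139100 = \frac{11676634882871597476}{620924095} + 139100 = \frac{11676721253413211976}{620924095}$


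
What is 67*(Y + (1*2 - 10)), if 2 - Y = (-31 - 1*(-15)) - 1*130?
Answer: 9380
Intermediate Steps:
Y = 148 (Y = 2 - ((-31 - 1*(-15)) - 1*130) = 2 - ((-31 + 15) - 130) = 2 - (-16 - 130) = 2 - 1*(-146) = 2 + 146 = 148)
67*(Y + (1*2 - 10)) = 67*(148 + (1*2 - 10)) = 67*(148 + (2 - 10)) = 67*(148 - 8) = 67*140 = 9380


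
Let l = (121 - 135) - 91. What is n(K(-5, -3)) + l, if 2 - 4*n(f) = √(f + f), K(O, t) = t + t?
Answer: -209/2 - I*√3/2 ≈ -104.5 - 0.86602*I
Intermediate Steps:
K(O, t) = 2*t
n(f) = ½ - √2*√f/4 (n(f) = ½ - √(f + f)/4 = ½ - √2*√f/4)
l = -105 (l = -14 - 91 = -105)
n(K(-5, -3)) + l = (½ - √2*√(2*(-3))/4) - 105 = (½ - √2*√(-6)/4) - 105 = (½ - √2*I*√6/4) - 105 = (½ - I*√3/2) - 105 = -209/2 - I*√3/2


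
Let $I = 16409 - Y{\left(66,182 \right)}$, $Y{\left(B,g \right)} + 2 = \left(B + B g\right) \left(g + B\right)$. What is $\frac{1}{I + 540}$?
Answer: $- \frac{1}{2978393} \approx -3.3575 \cdot 10^{-7}$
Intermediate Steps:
$Y{\left(B,g \right)} = -2 + \left(B + g\right) \left(B + B g\right)$ ($Y{\left(B,g \right)} = -2 + \left(B + B g\right) \left(g + B\right) = -2 + \left(B + B g\right) \left(B + g\right) = -2 + \left(B + g\right) \left(B + B g\right)$)
$I = -2978933$ ($I = 16409 - \left(-2 + 66^{2} + 66 \cdot 182 + 66 \cdot 182^{2} + 182 \cdot 66^{2}\right) = 16409 - \left(-2 + 4356 + 12012 + 66 \cdot 33124 + 182 \cdot 4356\right) = 16409 - \left(-2 + 4356 + 12012 + 2186184 + 792792\right) = 16409 - 2995342 = -2978933$)
$\frac{1}{I + 540} = \frac{1}{-2978933 + 540} = \frac{1}{-2978393} = - \frac{1}{2978393}$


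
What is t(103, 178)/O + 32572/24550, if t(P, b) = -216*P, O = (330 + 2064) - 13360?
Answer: 225843238/67303825 ≈ 3.3556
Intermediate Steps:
O = -10966 (O = 2394 - 13360 = -10966)
t(103, 178)/O + 32572/24550 = -216*103/(-10966) + 32572/24550 = -22248*(-1/10966) + 32572*(1/24550) = 11124/5483 + 16286/12275 = 225843238/67303825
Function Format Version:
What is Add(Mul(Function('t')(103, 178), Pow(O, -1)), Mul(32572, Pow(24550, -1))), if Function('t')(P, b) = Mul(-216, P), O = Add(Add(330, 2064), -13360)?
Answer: Rational(225843238, 67303825) ≈ 3.3556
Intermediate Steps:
O = -10966 (O = Add(2394, -13360) = -10966)
Add(Mul(Function('t')(103, 178), Pow(O, -1)), Mul(32572, Pow(24550, -1))) = Add(Mul(Mul(-216, 103), Pow(-10966, -1)), Mul(32572, Pow(24550, -1))) = Add(Mul(-22248, Rational(-1, 10966)), Mul(32572, Rational(1, 24550))) = Add(Rational(11124, 5483), Rational(16286, 12275)) = Rational(225843238, 67303825)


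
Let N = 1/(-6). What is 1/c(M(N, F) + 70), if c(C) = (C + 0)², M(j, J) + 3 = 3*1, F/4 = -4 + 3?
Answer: 1/4900 ≈ 0.00020408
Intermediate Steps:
F = -4 (F = 4*(-4 + 3) = 4*(-1) = -4)
N = -⅙ ≈ -0.16667
M(j, J) = 0 (M(j, J) = -3 + 3*1 = -3 + 3 = 0)
c(C) = C²
1/c(M(N, F) + 70) = 1/((0 + 70)²) = 1/(70²) = 1/4900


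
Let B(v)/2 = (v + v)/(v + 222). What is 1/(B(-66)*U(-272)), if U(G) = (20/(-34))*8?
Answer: 221/1760 ≈ 0.12557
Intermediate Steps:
U(G) = -80/17 (U(G) = (20*(-1/34))*8 = -10/17*8 = -80/17)
B(v) = 4*v/(222 + v) (B(v) = 2*((v + v)/(v + 222)) = 2*((2*v)/(222 + v)) = 2*(2*v/(222 + v)) = 4*v/(222 + v))
1/(B(-66)*U(-272)) = 1/(((4*(-66)/(222 - 66)))*(-80/17)) = -17/80/(4*(-66)/156) = -17/80/(4*(-66)*(1/156)) = -17/80/(-22/13) = -13/22*(-17/80) = 221/1760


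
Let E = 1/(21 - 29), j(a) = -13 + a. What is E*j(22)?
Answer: -9/8 ≈ -1.1250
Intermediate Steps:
E = -⅛ (E = 1/(-8) = -⅛ ≈ -0.12500)
E*j(22) = -(-13 + 22)/8 = -⅛*9 = -9/8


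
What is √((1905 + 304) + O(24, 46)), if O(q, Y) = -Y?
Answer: √2163 ≈ 46.508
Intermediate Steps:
√((1905 + 304) + O(24, 46)) = √((1905 + 304) - 1*46) = √(2209 - 46) = √2163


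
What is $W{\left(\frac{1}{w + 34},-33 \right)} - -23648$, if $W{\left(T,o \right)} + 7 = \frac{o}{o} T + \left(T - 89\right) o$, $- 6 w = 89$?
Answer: $\frac{3056278}{115} \approx 26576.0$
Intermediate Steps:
$w = - \frac{89}{6}$ ($w = \left(- \frac{1}{6}\right) 89 = - \frac{89}{6} \approx -14.833$)
$W{\left(T,o \right)} = -7 + T + o \left(-89 + T\right)$ ($W{\left(T,o \right)} = -7 + \left(\frac{o}{o} T + \left(T - 89\right) o\right) = -7 + \left(1 T + \left(-89 + T\right) o\right) = -7 + \left(T + o \left(-89 + T\right)\right) = -7 + T + o \left(-89 + T\right)$)
$W{\left(\frac{1}{w + 34},-33 \right)} - -23648 = \left(-7 + \frac{1}{- \frac{89}{6} + 34} - -2937 + \frac{1}{- \frac{89}{6} + 34} \left(-33\right)\right) - -23648 = \left(-7 + \frac{1}{\frac{115}{6}} + 2937 + \frac{1}{\frac{115}{6}} \left(-33\right)\right) + 23648 = \left(-7 + \frac{6}{115} + 2937 + \frac{6}{115} \left(-33\right)\right) + 23648 = \left(-7 + \frac{6}{115} + 2937 - \frac{198}{115}\right) + 23648 = \frac{336758}{115} + 23648 = \frac{3056278}{115}$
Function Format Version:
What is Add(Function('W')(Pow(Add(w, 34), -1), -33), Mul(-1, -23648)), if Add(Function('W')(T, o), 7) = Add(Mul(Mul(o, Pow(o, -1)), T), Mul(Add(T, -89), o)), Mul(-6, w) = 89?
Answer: Rational(3056278, 115) ≈ 26576.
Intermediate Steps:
w = Rational(-89, 6) (w = Mul(Rational(-1, 6), 89) = Rational(-89, 6) ≈ -14.833)
Function('W')(T, o) = Add(-7, T, Mul(o, Add(-89, T))) (Function('W')(T, o) = Add(-7, Add(Mul(Mul(o, Pow(o, -1)), T), Mul(Add(T, -89), o))) = Add(-7, Add(Mul(1, T), Mul(Add(-89, T), o))) = Add(-7, Add(T, Mul(o, Add(-89, T)))) = Add(-7, T, Mul(o, Add(-89, T))))
Add(Function('W')(Pow(Add(w, 34), -1), -33), Mul(-1, -23648)) = Add(Add(-7, Pow(Add(Rational(-89, 6), 34), -1), Mul(-89, -33), Mul(Pow(Add(Rational(-89, 6), 34), -1), -33)), Mul(-1, -23648)) = Add(Add(-7, Pow(Rational(115, 6), -1), 2937, Mul(Pow(Rational(115, 6), -1), -33)), 23648) = Add(Add(-7, Rational(6, 115), 2937, Mul(Rational(6, 115), -33)), 23648) = Add(Add(-7, Rational(6, 115), 2937, Rational(-198, 115)), 23648) = Add(Rational(336758, 115), 23648) = Rational(3056278, 115)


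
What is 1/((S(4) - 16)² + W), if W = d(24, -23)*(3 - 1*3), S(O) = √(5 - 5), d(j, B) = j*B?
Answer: 1/256 ≈ 0.0039063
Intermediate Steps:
d(j, B) = B*j
S(O) = 0 (S(O) = √0 = 0)
W = 0 (W = (-23*24)*(3 - 1*3) = -552*(3 - 3) = -552*0 = 0)
1/((S(4) - 16)² + W) = 1/((0 - 16)² + 0) = 1/((-16)² + 0) = 1/(256 + 0) = 1/256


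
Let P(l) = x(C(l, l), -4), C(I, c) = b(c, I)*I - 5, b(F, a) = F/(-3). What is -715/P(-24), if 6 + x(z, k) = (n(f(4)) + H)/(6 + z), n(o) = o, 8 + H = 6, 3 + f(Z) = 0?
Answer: 136565/1141 ≈ 119.69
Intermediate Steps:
b(F, a) = -F/3 (b(F, a) = F*(-⅓) = -F/3)
f(Z) = -3 (f(Z) = -3 + 0 = -3)
C(I, c) = -5 - I*c/3 (C(I, c) = (-c/3)*I - 5 = -I*c/3 - 5 = -5 - I*c/3)
H = -2 (H = -8 + 6 = -2)
x(z, k) = -6 - 5/(6 + z) (x(z, k) = -6 + (-3 - 2)/(6 + z) = -6 - 5/(6 + z))
P(l) = (-11 + 2*l²)/(1 - l²/3) (P(l) = (-41 - 6*(-5 - l*l/3))/(6 + (-5 - l*l/3)) = (-41 - 6*(-5 - l²/3))/(6 + (-5 - l²/3)) = (-41 + (30 + 2*l²))/(1 - l²/3) = (-11 + 2*l²)/(1 - l²/3))
-715/P(-24) = -715*(3 - 1*(-24)²)/(3*(-11 + 2*(-24)²)) = -715*(3 - 1*576)/(3*(-11 + 2*576)) = -715*(3 - 576)/(3*(-11 + 1152)) = -715/(3*1141/(-573)) = -715/(3*(-1/573)*1141) = -715/(-1141/191) = -715*(-191/1141) = 136565/1141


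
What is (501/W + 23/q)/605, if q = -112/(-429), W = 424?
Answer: 105993/718256 ≈ 0.14757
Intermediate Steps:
q = 112/429 (q = -112*(-1/429) = 112/429 ≈ 0.26107)
(501/W + 23/q)/605 = (501/424 + 23/(112/429))/605 = (501*(1/424) + 23*(429/112))*(1/605) = (501/424 + 9867/112)*(1/605) = (529965/5936)*(1/605) = 105993/718256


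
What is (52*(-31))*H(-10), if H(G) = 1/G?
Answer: 806/5 ≈ 161.20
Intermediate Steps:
H(G) = 1/G
(52*(-31))*H(-10) = (52*(-31))/(-10) = -1612*(-⅒) = 806/5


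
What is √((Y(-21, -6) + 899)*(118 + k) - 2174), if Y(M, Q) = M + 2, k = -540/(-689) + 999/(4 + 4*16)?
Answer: √15816306101414/11713 ≈ 339.53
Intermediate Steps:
k = 725031/46852 (k = -540*(-1/689) + 999/(4 + 64) = 540/689 + 999/68 = 725031/46852 ≈ 15.475)
Y(M, Q) = 2 + M
√((Y(-21, -6) + 899)*(118 + k) - 2174) = √(((2 - 21) + 899)*(118 + 725031/46852) - 2174) = √((-19 + 899)*(6253567/46852) - 2174) = √(880*(6253567/46852) - 2174) = √(1375784740/11713 - 2174) = √(1350320678/11713) = √15816306101414/11713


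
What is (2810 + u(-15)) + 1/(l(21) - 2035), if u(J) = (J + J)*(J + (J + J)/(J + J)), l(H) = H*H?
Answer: 5148619/1594 ≈ 3230.0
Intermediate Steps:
l(H) = H²
u(J) = 2*J*(1 + J) (u(J) = (2*J)*(J + (2*J)/((2*J))) = (2*J)*(J + (2*J)*(1/(2*J))) = (2*J)*(J + 1) = (2*J)*(1 + J) = 2*J*(1 + J))
(2810 + u(-15)) + 1/(l(21) - 2035) = (2810 + 2*(-15)*(1 - 15)) + 1/(21² - 2035) = (2810 + 2*(-15)*(-14)) + 1/(441 - 2035) = (2810 + 420) + 1/(-1594) = 3230 - 1/1594 = 5148619/1594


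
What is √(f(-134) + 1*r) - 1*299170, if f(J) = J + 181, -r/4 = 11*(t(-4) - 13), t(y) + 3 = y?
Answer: -299170 + 3*√103 ≈ -2.9914e+5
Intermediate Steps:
t(y) = -3 + y
r = 880 (r = -44*((-3 - 4) - 13) = -44*(-7 - 13) = -44*(-20) = -4*(-220) = 880)
f(J) = 181 + J
√(f(-134) + 1*r) - 1*299170 = √((181 - 134) + 1*880) - 1*299170 = √(47 + 880) - 299170 = √927 - 299170 = 3*√103 - 299170 = -299170 + 3*√103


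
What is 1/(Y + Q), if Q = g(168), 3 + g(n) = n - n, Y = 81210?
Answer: 1/81207 ≈ 1.2314e-5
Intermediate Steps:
g(n) = -3 (g(n) = -3 + (n - n) = -3 + 0 = -3)
Q = -3
1/(Y + Q) = 1/(81210 - 3) = 1/81207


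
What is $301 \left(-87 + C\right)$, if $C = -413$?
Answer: $-150500$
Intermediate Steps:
$301 \left(-87 + C\right) = 301 \left(-87 - 413\right) = 301 \left(-500\right) = -150500$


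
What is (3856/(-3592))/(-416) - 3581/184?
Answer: -41799051/2148016 ≈ -19.459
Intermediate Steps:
(3856/(-3592))/(-416) - 3581/184 = (3856*(-1/3592))*(-1/416) - 3581*1/184 = -482/449*(-1/416) - 3581/184 = 241/93392 - 3581/184 = -41799051/2148016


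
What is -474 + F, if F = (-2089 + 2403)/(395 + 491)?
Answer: -209825/443 ≈ -473.65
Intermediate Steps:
F = 157/443 (F = 314/886 = 314*(1/886) = 157/443 ≈ 0.35440)
-474 + F = -474 + 157/443 = -209825/443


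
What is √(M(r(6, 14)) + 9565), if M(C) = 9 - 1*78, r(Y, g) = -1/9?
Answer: 2*√2374 ≈ 97.447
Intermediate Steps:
r(Y, g) = -⅑ (r(Y, g) = -1*⅑ = -⅑)
M(C) = -69 (M(C) = 9 - 78 = -69)
√(M(r(6, 14)) + 9565) = √(-69 + 9565) = √9496 = 2*√2374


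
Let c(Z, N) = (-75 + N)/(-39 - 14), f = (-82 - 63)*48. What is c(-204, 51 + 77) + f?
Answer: -6961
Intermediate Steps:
f = -6960 (f = -145*48 = -6960)
c(Z, N) = 75/53 - N/53 (c(Z, N) = (-75 + N)/(-53) = (-75 + N)*(-1/53) = 75/53 - N/53)
c(-204, 51 + 77) + f = (75/53 - (51 + 77)/53) - 6960 = (75/53 - 1/53*128) - 6960 = (75/53 - 128/53) - 6960 = -1 - 6960 = -6961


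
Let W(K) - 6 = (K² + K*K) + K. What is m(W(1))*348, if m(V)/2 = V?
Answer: 6264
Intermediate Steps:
W(K) = 6 + K + 2*K² (W(K) = 6 + ((K² + K*K) + K) = 6 + ((K² + K²) + K) = 6 + (2*K² + K) = 6 + (K + 2*K²) = 6 + K + 2*K²)
m(V) = 2*V
m(W(1))*348 = (2*(6 + 1 + 2*1²))*348 = (2*(6 + 1 + 2*1))*348 = (2*(6 + 1 + 2))*348 = (2*9)*348 = 18*348 = 6264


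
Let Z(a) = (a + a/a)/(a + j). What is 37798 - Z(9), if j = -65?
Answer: 1058349/28 ≈ 37798.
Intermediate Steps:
Z(a) = (1 + a)/(-65 + a) (Z(a) = (a + a/a)/(a - 65) = (a + 1)/(-65 + a) = (1 + a)/(-65 + a))
37798 - Z(9) = 37798 - (1 + 9)/(-65 + 9) = 37798 - 10/(-56) = 37798 - (-1)*10/56 = 37798 - 1*(-5/28) = 37798 + 5/28 = 1058349/28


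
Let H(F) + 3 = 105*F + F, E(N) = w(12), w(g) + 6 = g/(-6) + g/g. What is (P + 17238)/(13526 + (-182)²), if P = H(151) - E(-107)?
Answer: 16624/23325 ≈ 0.71271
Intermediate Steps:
w(g) = -5 - g/6 (w(g) = -6 + (g/(-6) + g/g) = -6 + (g*(-⅙) + 1) = -6 + (-g/6 + 1) = -6 + (1 - g/6) = -5 - g/6)
E(N) = -7 (E(N) = -5 - ⅙*12 = -5 - 2 = -7)
H(F) = -3 + 106*F (H(F) = -3 + (105*F + F) = -3 + 106*F)
P = 16010 (P = (-3 + 106*151) - 1*(-7) = (-3 + 16006) + 7 = 16003 + 7 = 16010)
(P + 17238)/(13526 + (-182)²) = (16010 + 17238)/(13526 + (-182)²) = 33248/(13526 + 33124) = 33248/46650 = 33248*(1/46650) = 16624/23325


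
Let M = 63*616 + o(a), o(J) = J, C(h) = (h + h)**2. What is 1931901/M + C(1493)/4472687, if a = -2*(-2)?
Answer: 8986843887139/173593927844 ≈ 51.769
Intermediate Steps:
a = 4
C(h) = 4*h**2 (C(h) = (2*h)**2 = 4*h**2)
M = 38812 (M = 63*616 + 4 = 38808 + 4 = 38812)
1931901/M + C(1493)/4472687 = 1931901/38812 + (4*1493**2)/4472687 = 1931901*(1/38812) + (4*2229049)*(1/4472687) = 1931901/38812 + 8916196*(1/4472687) = 1931901/38812 + 8916196/4472687 = 8986843887139/173593927844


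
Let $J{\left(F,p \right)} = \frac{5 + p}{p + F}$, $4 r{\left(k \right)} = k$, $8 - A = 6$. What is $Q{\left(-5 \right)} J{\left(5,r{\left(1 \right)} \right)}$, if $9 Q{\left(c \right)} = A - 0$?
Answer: $\frac{2}{9} \approx 0.22222$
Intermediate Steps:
$A = 2$ ($A = 8 - 6 = 2$)
$r{\left(k \right)} = \frac{k}{4}$
$J{\left(F,p \right)} = \frac{5 + p}{F + p}$
$Q{\left(c \right)} = \frac{2}{9}$ ($Q{\left(c \right)} = \frac{2 - 0}{9} = \frac{2 + 0}{9} = \frac{1}{9} \cdot 2 = \frac{2}{9}$)
$Q{\left(-5 \right)} J{\left(5,r{\left(1 \right)} \right)} = \frac{2 \frac{5 + \frac{1}{4} \cdot 1}{5 + \frac{1}{4} \cdot 1}}{9} = \frac{2 \frac{5 + \frac{1}{4}}{5 + \frac{1}{4}}}{9} = \frac{2 \frac{1}{\frac{21}{4}} \cdot \frac{21}{4}}{9} = \frac{2 \cdot \frac{4}{21} \cdot \frac{21}{4}}{9} = \frac{2}{9} \cdot 1 = \frac{2}{9}$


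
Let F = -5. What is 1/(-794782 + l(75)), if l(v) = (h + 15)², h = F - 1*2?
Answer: -1/794718 ≈ -1.2583e-6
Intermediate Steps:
h = -7 (h = -5 - 1*2 = -5 - 2 = -7)
l(v) = 64 (l(v) = (-7 + 15)² = 8² = 64)
1/(-794782 + l(75)) = 1/(-794782 + 64) = 1/(-794718) = -1/794718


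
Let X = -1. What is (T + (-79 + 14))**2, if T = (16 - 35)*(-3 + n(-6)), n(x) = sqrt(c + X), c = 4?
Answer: 1147 + 304*sqrt(3) ≈ 1673.5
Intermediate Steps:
n(x) = sqrt(3) (n(x) = sqrt(4 - 1) = sqrt(3))
T = 57 - 19*sqrt(3) (T = (16 - 35)*(-3 + sqrt(3)) = -19*(-3 + sqrt(3)) = 57 - 19*sqrt(3) ≈ 24.091)
(T + (-79 + 14))**2 = ((57 - 19*sqrt(3)) + (-79 + 14))**2 = ((57 - 19*sqrt(3)) - 65)**2 = (-8 - 19*sqrt(3))**2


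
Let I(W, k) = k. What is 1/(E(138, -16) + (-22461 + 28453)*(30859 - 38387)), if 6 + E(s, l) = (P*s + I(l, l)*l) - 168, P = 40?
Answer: -1/45102174 ≈ -2.2172e-8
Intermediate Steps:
E(s, l) = -174 + l² + 40*s (E(s, l) = -6 + ((40*s + l*l) - 168) = -6 + ((40*s + l²) - 168) = -6 + ((l² + 40*s) - 168) = -6 + (-168 + l² + 40*s) = -174 + l² + 40*s)
1/(E(138, -16) + (-22461 + 28453)*(30859 - 38387)) = 1/((-174 + (-16)² + 40*138) + (-22461 + 28453)*(30859 - 38387)) = 1/((-174 + 256 + 5520) + 5992*(-7528)) = 1/(5602 - 45107776) = 1/(-45102174) = -1/45102174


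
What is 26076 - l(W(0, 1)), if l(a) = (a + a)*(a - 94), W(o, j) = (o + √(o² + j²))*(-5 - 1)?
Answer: 24876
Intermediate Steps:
W(o, j) = -6*o - 6*√(j² + o²) (W(o, j) = (o + √(j² + o²))*(-6) = -6*o - 6*√(j² + o²))
l(a) = 2*a*(-94 + a) (l(a) = (2*a)*(-94 + a) = 2*a*(-94 + a))
26076 - l(W(0, 1)) = 26076 - 2*(-6*0 - 6*√(1² + 0²))*(-94 + (-6*0 - 6*√(1² + 0²))) = 26076 - 2*(0 - 6*√(1 + 0))*(-94 + (0 - 6*√(1 + 0))) = 26076 - 2*(0 - 6*√1)*(-94 + (0 - 6*√1)) = 26076 - 2*(0 - 6*1)*(-94 + (0 - 6*1)) = 26076 - 2*(0 - 6)*(-94 + (0 - 6)) = 26076 - 2*(-6)*(-94 - 6) = 26076 - 2*(-6)*(-100) = 26076 - 1*1200 = 26076 - 1200 = 24876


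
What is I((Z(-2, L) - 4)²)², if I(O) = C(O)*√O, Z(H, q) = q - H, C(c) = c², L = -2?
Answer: 1048576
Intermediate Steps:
I(O) = O^(5/2) (I(O) = O²*√O = O^(5/2))
I((Z(-2, L) - 4)²)² = ((((-2 - 1*(-2)) - 4)²)^(5/2))² = ((((-2 + 2) - 4)²)^(5/2))² = (((0 - 4)²)^(5/2))² = (((-4)²)^(5/2))² = (16^(5/2))² = 1024² = 1048576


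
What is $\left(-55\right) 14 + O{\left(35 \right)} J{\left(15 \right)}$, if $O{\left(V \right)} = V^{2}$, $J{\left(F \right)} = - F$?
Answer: $-19145$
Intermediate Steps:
$\left(-55\right) 14 + O{\left(35 \right)} J{\left(15 \right)} = \left(-55\right) 14 + 35^{2} \left(\left(-1\right) 15\right) = -770 + 1225 \left(-15\right) = -770 - 18375 = -19145$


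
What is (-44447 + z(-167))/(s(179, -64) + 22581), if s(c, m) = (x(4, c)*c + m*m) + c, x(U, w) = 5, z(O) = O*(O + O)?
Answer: 11331/27751 ≈ 0.40831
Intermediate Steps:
z(O) = 2*O**2 (z(O) = O*(2*O) = 2*O**2)
s(c, m) = m**2 + 6*c (s(c, m) = (5*c + m*m) + c = (5*c + m**2) + c = (m**2 + 5*c) + c = m**2 + 6*c)
(-44447 + z(-167))/(s(179, -64) + 22581) = (-44447 + 2*(-167)**2)/(((-64)**2 + 6*179) + 22581) = (-44447 + 2*27889)/((4096 + 1074) + 22581) = (-44447 + 55778)/(5170 + 22581) = 11331/27751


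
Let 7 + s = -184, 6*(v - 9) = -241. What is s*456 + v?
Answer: -522763/6 ≈ -87127.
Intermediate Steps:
v = -187/6 (v = 9 + (⅙)*(-241) = 9 - 241/6 = -187/6 ≈ -31.167)
s = -191 (s = -7 - 184 = -191)
s*456 + v = -191*456 - 187/6 = -87096 - 187/6 = -522763/6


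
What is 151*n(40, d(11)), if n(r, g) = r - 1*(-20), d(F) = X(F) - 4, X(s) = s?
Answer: 9060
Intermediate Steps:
d(F) = -4 + F (d(F) = F - 4 = -4 + F)
n(r, g) = 20 + r (n(r, g) = r + 20 = 20 + r)
151*n(40, d(11)) = 151*(20 + 40) = 151*60 = 9060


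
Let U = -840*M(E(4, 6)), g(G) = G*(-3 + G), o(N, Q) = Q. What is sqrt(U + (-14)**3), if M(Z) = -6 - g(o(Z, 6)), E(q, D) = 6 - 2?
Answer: 2*sqrt(4354) ≈ 131.97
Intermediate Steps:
E(q, D) = 4
M(Z) = -24 (M(Z) = -6 - 6*(-3 + 6) = -6 - 6*3 = -6 - 1*18 = -6 - 18 = -24)
U = 20160 (U = -840*(-24) = 20160)
sqrt(U + (-14)**3) = sqrt(20160 + (-14)**3) = sqrt(20160 - 2744) = sqrt(17416) = 2*sqrt(4354)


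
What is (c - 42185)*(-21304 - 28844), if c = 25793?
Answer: 822026016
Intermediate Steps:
(c - 42185)*(-21304 - 28844) = (25793 - 42185)*(-21304 - 28844) = -16392*(-50148) = 822026016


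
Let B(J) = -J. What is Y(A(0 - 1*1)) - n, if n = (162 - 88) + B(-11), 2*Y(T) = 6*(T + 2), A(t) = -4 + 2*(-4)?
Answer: -115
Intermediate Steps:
A(t) = -12 (A(t) = -4 - 8 = -12)
Y(T) = 6 + 3*T (Y(T) = (6*(T + 2))/2 = (6*(2 + T))/2 = (12 + 6*T)/2 = 6 + 3*T)
n = 85 (n = (162 - 88) - 1*(-11) = 74 + 11 = 85)
Y(A(0 - 1*1)) - n = (6 + 3*(-12)) - 1*85 = (6 - 36) - 85 = -30 - 85 = -115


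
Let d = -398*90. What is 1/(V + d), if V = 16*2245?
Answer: 1/100 ≈ 0.010000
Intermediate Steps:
V = 35920
d = -35820
1/(V + d) = 1/(35920 - 35820) = 1/100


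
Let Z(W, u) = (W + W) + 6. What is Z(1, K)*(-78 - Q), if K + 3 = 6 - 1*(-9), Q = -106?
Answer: 224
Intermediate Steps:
K = 12 (K = -3 + (6 - 1*(-9)) = -3 + (6 + 9) = -3 + 15 = 12)
Z(W, u) = 6 + 2*W (Z(W, u) = 2*W + 6 = 6 + 2*W)
Z(1, K)*(-78 - Q) = (6 + 2*1)*(-78 - 1*(-106)) = (6 + 2)*(-78 + 106) = 8*28 = 224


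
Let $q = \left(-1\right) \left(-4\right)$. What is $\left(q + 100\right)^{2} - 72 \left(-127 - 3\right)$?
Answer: $20176$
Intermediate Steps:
$q = 4$
$\left(q + 100\right)^{2} - 72 \left(-127 - 3\right) = \left(4 + 100\right)^{2} - 72 \left(-127 - 3\right) = 104^{2} - 72 \left(-127 - 3\right) = 10816 - -9360 = 10816 + 9360 = 20176$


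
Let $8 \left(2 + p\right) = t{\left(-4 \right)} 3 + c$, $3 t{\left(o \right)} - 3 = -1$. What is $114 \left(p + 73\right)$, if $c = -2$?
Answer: $8094$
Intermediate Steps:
$t{\left(o \right)} = \frac{2}{3}$ ($t{\left(o \right)} = 1 + \frac{1}{3} \left(-1\right) = 1 - \frac{1}{3} = \frac{2}{3}$)
$p = -2$ ($p = -2 + \frac{\frac{2}{3} \cdot 3 - 2}{8} = -2 + \frac{2 - 2}{8} = -2 + \frac{1}{8} \cdot 0 = -2 + 0 = -2$)
$114 \left(p + 73\right) = 114 \left(-2 + 73\right) = 114 \cdot 71 = 8094$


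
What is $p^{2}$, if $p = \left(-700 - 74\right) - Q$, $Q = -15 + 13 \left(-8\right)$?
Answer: $429025$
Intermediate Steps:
$Q = -119$ ($Q = -15 - 104 = -119$)
$p = -655$ ($p = \left(-700 - 74\right) - -119 = \left(-700 - 74\right) + 119 = -774 + 119 = -655$)
$p^{2} = \left(-655\right)^{2} = 429025$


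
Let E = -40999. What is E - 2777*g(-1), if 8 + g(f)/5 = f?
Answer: 83966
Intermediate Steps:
g(f) = -40 + 5*f
E - 2777*g(-1) = -40999 - 2777*(-40 + 5*(-1)) = -40999 - 2777*(-40 - 5) = -40999 - 2777*(-45) = -40999 + 124965 = 83966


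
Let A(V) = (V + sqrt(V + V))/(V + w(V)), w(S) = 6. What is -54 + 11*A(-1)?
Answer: -281/5 + 11*I*sqrt(2)/5 ≈ -56.2 + 3.1113*I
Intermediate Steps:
A(V) = (V + sqrt(2)*sqrt(V))/(6 + V) (A(V) = (V + sqrt(V + V))/(V + 6) = (V + sqrt(2*V))/(6 + V) = (V + sqrt(2)*sqrt(V))/(6 + V))
-54 + 11*A(-1) = -54 + 11*((-1 + sqrt(2)*sqrt(-1))/(6 - 1)) = -54 + 11*((-1 + sqrt(2)*I)/5) = -54 + 11*((-1 + I*sqrt(2))/5) = -54 + 11*(-1/5 + I*sqrt(2)/5) = -54 + (-11/5 + 11*I*sqrt(2)/5) = -281/5 + 11*I*sqrt(2)/5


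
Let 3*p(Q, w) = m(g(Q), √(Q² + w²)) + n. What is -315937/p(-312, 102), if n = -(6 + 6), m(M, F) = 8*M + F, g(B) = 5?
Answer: 6634677/26741 - 2843433*√2993/53482 ≈ -2660.5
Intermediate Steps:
m(M, F) = F + 8*M
n = -12 (n = -1*12 = -12)
p(Q, w) = 28/3 + √(Q² + w²)/3 (p(Q, w) = ((√(Q² + w²) + 8*5) - 12)/3 = ((√(Q² + w²) + 40) - 12)/3 = ((40 + √(Q² + w²)) - 12)/3 = (28 + √(Q² + w²))/3 = 28/3 + √(Q² + w²)/3)
-315937/p(-312, 102) = -315937/(28/3 + √((-312)² + 102²)/3) = -315937/(28/3 + √(97344 + 10404)/3) = -315937/(28/3 + √107748/3) = -315937/(28/3 + (6*√2993)/3) = -315937/(28/3 + 2*√2993)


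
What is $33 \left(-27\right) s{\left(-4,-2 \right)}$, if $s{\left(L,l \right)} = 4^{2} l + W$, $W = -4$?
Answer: $32076$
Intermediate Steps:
$s{\left(L,l \right)} = -4 + 16 l$ ($s{\left(L,l \right)} = 4^{2} l - 4 = 16 l - 4 = -4 + 16 l$)
$33 \left(-27\right) s{\left(-4,-2 \right)} = 33 \left(-27\right) \left(-4 + 16 \left(-2\right)\right) = - 891 \left(-4 - 32\right) = \left(-891\right) \left(-36\right) = 32076$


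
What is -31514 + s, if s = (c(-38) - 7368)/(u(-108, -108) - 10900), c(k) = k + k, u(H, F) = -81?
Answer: -346047790/10981 ≈ -31513.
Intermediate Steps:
c(k) = 2*k
s = 7444/10981 (s = (2*(-38) - 7368)/(-81 - 10900) = (-76 - 7368)/(-10981) = -7444*(-1/10981) = 7444/10981 ≈ 0.67790)
-31514 + s = -31514 + 7444/10981 = -346047790/10981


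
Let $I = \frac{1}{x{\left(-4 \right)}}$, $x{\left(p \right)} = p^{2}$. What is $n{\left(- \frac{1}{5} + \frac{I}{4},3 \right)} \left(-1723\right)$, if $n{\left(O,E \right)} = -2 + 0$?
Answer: $3446$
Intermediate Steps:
$I = \frac{1}{16}$ ($I = \frac{1}{\left(-4\right)^{2}} = \frac{1}{16} \approx 0.0625$)
$n{\left(O,E \right)} = -2$
$n{\left(- \frac{1}{5} + \frac{I}{4},3 \right)} \left(-1723\right) = \left(-2\right) \left(-1723\right) = 3446$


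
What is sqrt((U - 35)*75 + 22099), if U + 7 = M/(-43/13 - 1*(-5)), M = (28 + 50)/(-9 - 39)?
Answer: sqrt(36545839)/44 ≈ 137.39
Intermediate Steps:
M = -13/8 (M = 78/(-48) = 78*(-1/48) = -13/8 ≈ -1.6250)
U = -1401/176 (U = -7 - 13/(8*(-43/13 - 1*(-5))) = -7 - 13/(8*(-43*1/13 + 5)) = -7 - 13/(8*(-43/13 + 5)) = -7 - 13/(8*22/13) = -7 - 13/8*13/22 = -7 - 169/176 = -1401/176 ≈ -7.9602)
sqrt((U - 35)*75 + 22099) = sqrt((-1401/176 - 35)*75 + 22099) = sqrt(-7561/176*75 + 22099) = sqrt(-567075/176 + 22099) = sqrt(3322349/176) = sqrt(36545839)/44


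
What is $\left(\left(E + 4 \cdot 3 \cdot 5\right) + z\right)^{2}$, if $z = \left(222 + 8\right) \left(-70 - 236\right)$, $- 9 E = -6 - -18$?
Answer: $\frac{44505809296}{9} \approx 4.9451 \cdot 10^{9}$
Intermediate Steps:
$E = - \frac{4}{3}$ ($E = - \frac{-6 - -18}{9} = - \frac{-6 + 18}{9} = \left(- \frac{1}{9}\right) 12 = - \frac{4}{3} \approx -1.3333$)
$z = -70380$ ($z = 230 \left(-306\right) = -70380$)
$\left(\left(E + 4 \cdot 3 \cdot 5\right) + z\right)^{2} = \left(\left(- \frac{4}{3} + 4 \cdot 3 \cdot 5\right) - 70380\right)^{2} = \left(\left(- \frac{4}{3} + 12 \cdot 5\right) - 70380\right)^{2} = \left(\left(- \frac{4}{3} + 60\right) - 70380\right)^{2} = \left(\frac{176}{3} - 70380\right)^{2} = \left(- \frac{210964}{3}\right)^{2} = \frac{44505809296}{9}$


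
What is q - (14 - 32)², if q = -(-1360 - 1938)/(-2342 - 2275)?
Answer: -1499206/4617 ≈ -324.71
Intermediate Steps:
q = -3298/4617 (q = -(-3298)/(-4617) = -(-3298)*(-1)/4617 = -1*3298/4617 = -3298/4617 ≈ -0.71432)
q - (14 - 32)² = -3298/4617 - (14 - 32)² = -3298/4617 - 1*(-18)² = -3298/4617 - 1*324 = -3298/4617 - 324 = -1499206/4617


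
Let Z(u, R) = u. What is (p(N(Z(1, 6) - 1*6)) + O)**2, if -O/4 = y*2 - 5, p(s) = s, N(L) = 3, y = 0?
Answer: 529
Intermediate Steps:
O = 20 (O = -4*(0*2 - 5) = -4*(0 - 5) = -4*(-5) = 20)
(p(N(Z(1, 6) - 1*6)) + O)**2 = (3 + 20)**2 = 23**2 = 529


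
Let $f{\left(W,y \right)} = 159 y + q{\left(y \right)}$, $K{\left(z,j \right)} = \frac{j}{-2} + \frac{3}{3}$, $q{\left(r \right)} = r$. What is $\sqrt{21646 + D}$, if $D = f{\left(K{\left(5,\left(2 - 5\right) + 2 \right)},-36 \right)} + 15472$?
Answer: $\sqrt{31358} \approx 177.08$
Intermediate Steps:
$K{\left(z,j \right)} = 1 - \frac{j}{2}$ ($K{\left(z,j \right)} = j \left(- \frac{1}{2}\right) + 3 \cdot \frac{1}{3} = - \frac{j}{2} + 1 = 1 - \frac{j}{2}$)
$f{\left(W,y \right)} = 160 y$ ($f{\left(W,y \right)} = 159 y + y = 160 y$)
$D = 9712$ ($D = 160 \left(-36\right) + 15472 = -5760 + 15472 = 9712$)
$\sqrt{21646 + D} = \sqrt{21646 + 9712} = \sqrt{31358}$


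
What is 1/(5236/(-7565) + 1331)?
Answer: 445/591987 ≈ 0.00075171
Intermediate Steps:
1/(5236/(-7565) + 1331) = 1/(5236*(-1/7565) + 1331) = 1/(-308/445 + 1331) = 1/(591987/445) = 445/591987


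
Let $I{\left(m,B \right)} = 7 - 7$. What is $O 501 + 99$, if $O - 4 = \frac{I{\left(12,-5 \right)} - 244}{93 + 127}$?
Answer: $\frac{85104}{55} \approx 1547.3$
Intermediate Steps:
$I{\left(m,B \right)} = 0$
$O = \frac{159}{55}$ ($O = 4 + \frac{0 - 244}{93 + 127} = 4 - \frac{244}{220} = 4 - \frac{61}{55} = \frac{159}{55} \approx 2.8909$)
$O 501 + 99 = \frac{159}{55} \cdot 501 + 99 = \frac{79659}{55} + 99 = \frac{85104}{55}$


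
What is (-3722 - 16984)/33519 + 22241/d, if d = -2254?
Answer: -11480687/1094954 ≈ -10.485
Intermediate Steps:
(-3722 - 16984)/33519 + 22241/d = (-3722 - 16984)/33519 + 22241/(-2254) = -20706*1/33519 + 22241*(-1/2254) = -6902/11173 - 967/98 = -11480687/1094954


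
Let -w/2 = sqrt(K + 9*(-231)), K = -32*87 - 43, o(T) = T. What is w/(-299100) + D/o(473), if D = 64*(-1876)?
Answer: -120064/473 + I*sqrt(4906)/149550 ≈ -253.84 + 0.00046836*I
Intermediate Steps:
D = -120064
K = -2827 (K = -2784 - 43 = -2827)
w = -2*I*sqrt(4906) (w = -2*sqrt(-2827 + 9*(-231)) = -2*sqrt(-2827 - 2079) = -2*I*sqrt(4906) ≈ -140.09*I)
w/(-299100) + D/o(473) = -2*I*sqrt(4906)/(-299100) - 120064/473 = -2*I*sqrt(4906)*(-1/299100) - 120064*1/473 = I*sqrt(4906)/149550 - 120064/473 = -120064/473 + I*sqrt(4906)/149550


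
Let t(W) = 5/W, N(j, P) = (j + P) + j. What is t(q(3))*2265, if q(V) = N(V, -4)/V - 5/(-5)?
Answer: 6795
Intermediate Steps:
N(j, P) = P + 2*j (N(j, P) = (P + j) + j = P + 2*j)
q(V) = 1 + (-4 + 2*V)/V (q(V) = (-4 + 2*V)/V - 5/(-5) = (-4 + 2*V)/V - 5*(-⅕) = (-4 + 2*V)/V + 1 = 1 + (-4 + 2*V)/V)
t(q(3))*2265 = (5/(3 - 4/3))*2265 = (5/(5/3))*2265 = (5*(⅗))*2265 = 3*2265 = 6795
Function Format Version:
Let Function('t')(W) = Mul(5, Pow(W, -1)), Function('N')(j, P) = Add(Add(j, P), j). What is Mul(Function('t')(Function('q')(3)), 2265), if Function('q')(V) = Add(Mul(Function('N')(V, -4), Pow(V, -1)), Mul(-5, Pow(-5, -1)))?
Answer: 6795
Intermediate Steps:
Function('N')(j, P) = Add(P, Mul(2, j)) (Function('N')(j, P) = Add(Add(P, j), j) = Add(P, Mul(2, j)))
Function('q')(V) = Add(1, Mul(Pow(V, -1), Add(-4, Mul(2, V)))) (Function('q')(V) = Add(Mul(Add(-4, Mul(2, V)), Pow(V, -1)), Mul(-5, Pow(-5, -1))) = Add(Mul(Pow(V, -1), Add(-4, Mul(2, V))), Mul(-5, Rational(-1, 5))) = Add(Mul(Pow(V, -1), Add(-4, Mul(2, V))), 1) = Add(1, Mul(Pow(V, -1), Add(-4, Mul(2, V)))))
Mul(Function('t')(Function('q')(3)), 2265) = Mul(Mul(5, Pow(Add(3, Mul(-4, Pow(3, -1))), -1)), 2265) = Mul(Mul(5, Pow(Add(3, Mul(-4, Rational(1, 3))), -1)), 2265) = Mul(Mul(5, Pow(Add(3, Rational(-4, 3)), -1)), 2265) = Mul(Mul(5, Pow(Rational(5, 3), -1)), 2265) = Mul(Mul(5, Rational(3, 5)), 2265) = Mul(3, 2265) = 6795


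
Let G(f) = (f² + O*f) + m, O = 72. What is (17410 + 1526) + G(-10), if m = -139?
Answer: 18177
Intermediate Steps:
G(f) = -139 + f² + 72*f (G(f) = (f² + 72*f) - 139 = -139 + f² + 72*f)
(17410 + 1526) + G(-10) = (17410 + 1526) + (-139 + (-10)² + 72*(-10)) = 18936 + (-139 + 100 - 720) = 18936 - 759 = 18177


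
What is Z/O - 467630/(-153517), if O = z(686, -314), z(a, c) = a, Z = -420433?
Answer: -1310669769/2149238 ≈ -609.83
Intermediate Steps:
O = 686
Z/O - 467630/(-153517) = -420433/686 - 467630/(-153517) = -420433*1/686 - 467630*(-1/153517) = -420433/686 + 467630/153517 = -1310669769/2149238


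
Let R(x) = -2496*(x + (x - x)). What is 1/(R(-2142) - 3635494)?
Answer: 1/1710938 ≈ 5.8447e-7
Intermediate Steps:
R(x) = -2496*x (R(x) = -2496*(x + 0) = -2496*x)
1/(R(-2142) - 3635494) = 1/(-2496*(-2142) - 3635494) = 1/(5346432 - 3635494) = 1/1710938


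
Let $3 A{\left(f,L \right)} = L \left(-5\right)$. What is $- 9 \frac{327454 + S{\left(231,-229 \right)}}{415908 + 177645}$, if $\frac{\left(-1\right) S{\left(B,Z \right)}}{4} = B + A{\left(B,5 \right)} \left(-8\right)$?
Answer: $- \frac{978790}{197851} \approx -4.9471$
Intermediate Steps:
$A{\left(f,L \right)} = - \frac{5 L}{3}$ ($A{\left(f,L \right)} = \frac{L \left(-5\right)}{3} = \frac{\left(-5\right) L}{3} = - \frac{5 L}{3}$)
$S{\left(B,Z \right)} = - \frac{800}{3} - 4 B$ ($S{\left(B,Z \right)} = - 4 \left(B + \left(- \frac{5}{3}\right) 5 \left(-8\right)\right) = - 4 \left(B - - \frac{200}{3}\right) = - 4 \left(B + \frac{200}{3}\right) = - 4 \left(\frac{200}{3} + B\right) = - \frac{800}{3} - 4 B$)
$- 9 \frac{327454 + S{\left(231,-229 \right)}}{415908 + 177645} = - 9 \frac{327454 - \frac{3572}{3}}{415908 + 177645} = - 9 \frac{327454 - \frac{3572}{3}}{593553} = - 9 \left(327454 - \frac{3572}{3}\right) \frac{1}{593553} = - 9 \cdot \frac{978790}{3} \cdot \frac{1}{593553} = \left(-9\right) \frac{978790}{1780659} = - \frac{978790}{197851}$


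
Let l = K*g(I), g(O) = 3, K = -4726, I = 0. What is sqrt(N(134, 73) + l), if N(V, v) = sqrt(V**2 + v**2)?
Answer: sqrt(-14178 + sqrt(23285)) ≈ 118.43*I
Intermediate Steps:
l = -14178 (l = -4726*3 = -14178)
sqrt(N(134, 73) + l) = sqrt(sqrt(134**2 + 73**2) - 14178) = sqrt(sqrt(17956 + 5329) - 14178) = sqrt(sqrt(23285) - 14178) = sqrt(-14178 + sqrt(23285))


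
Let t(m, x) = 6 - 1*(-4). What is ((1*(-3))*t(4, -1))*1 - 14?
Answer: -44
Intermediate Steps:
t(m, x) = 10 (t(m, x) = 6 + 4 = 10)
((1*(-3))*t(4, -1))*1 - 14 = ((1*(-3))*10)*1 - 14 = -3*10*1 - 14 = -30*1 - 14 = -30 - 14 = -44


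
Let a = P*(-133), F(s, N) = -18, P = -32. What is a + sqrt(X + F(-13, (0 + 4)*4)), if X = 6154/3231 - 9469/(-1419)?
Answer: 4256 + I*sqrt(2445183272653)/509421 ≈ 4256.0 + 3.0696*I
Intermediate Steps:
X = 13108955/1528263 (X = 6154*(1/3231) - 9469*(-1/1419) = 6154/3231 + 9469/1419 = 13108955/1528263 ≈ 8.5777)
a = 4256 (a = -32*(-133) = 4256)
a + sqrt(X + F(-13, (0 + 4)*4)) = 4256 + sqrt(13108955/1528263 - 18) = 4256 + sqrt(-14399779/1528263) = 4256 + I*sqrt(2445183272653)/509421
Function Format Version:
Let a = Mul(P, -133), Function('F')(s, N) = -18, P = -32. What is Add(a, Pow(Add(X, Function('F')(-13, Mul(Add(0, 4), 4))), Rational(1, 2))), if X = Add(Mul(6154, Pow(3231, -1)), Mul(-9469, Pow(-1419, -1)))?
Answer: Add(4256, Mul(Rational(1, 509421), I, Pow(2445183272653, Rational(1, 2)))) ≈ Add(4256.0, Mul(3.0696, I))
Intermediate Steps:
X = Rational(13108955, 1528263) (X = Add(Mul(6154, Rational(1, 3231)), Mul(-9469, Rational(-1, 1419))) = Add(Rational(6154, 3231), Rational(9469, 1419)) = Rational(13108955, 1528263) ≈ 8.5777)
a = 4256 (a = Mul(-32, -133) = 4256)
Add(a, Pow(Add(X, Function('F')(-13, Mul(Add(0, 4), 4))), Rational(1, 2))) = Add(4256, Pow(Add(Rational(13108955, 1528263), -18), Rational(1, 2))) = Add(4256, Pow(Rational(-14399779, 1528263), Rational(1, 2))) = Add(4256, Mul(Rational(1, 509421), I, Pow(2445183272653, Rational(1, 2))))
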